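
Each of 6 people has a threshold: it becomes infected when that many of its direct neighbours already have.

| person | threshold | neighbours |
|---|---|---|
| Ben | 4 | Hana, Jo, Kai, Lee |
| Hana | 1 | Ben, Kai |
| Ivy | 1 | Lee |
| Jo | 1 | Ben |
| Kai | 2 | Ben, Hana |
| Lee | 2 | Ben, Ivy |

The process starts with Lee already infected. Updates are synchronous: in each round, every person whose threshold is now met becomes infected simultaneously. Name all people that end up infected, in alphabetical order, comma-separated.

Round 1 — Lee becomes infected (initial).
Round 2 — checking thresholds:
  Ben: 1 of 4 neighbours < 4, holds.
  Ivy: 1 of 1 neighbours ≥ 1, becomes infected.
Round 3 — no new infections; cascade stops.

Ivy, Lee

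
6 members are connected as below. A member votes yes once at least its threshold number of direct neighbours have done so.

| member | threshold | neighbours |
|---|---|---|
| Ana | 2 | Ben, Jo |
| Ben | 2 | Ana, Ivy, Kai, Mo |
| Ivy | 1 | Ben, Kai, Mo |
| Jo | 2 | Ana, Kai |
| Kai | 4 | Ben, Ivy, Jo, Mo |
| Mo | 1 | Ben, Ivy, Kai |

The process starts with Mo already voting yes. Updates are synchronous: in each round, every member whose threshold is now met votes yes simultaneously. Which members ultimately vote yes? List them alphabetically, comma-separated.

Round 1 — Mo votes yes (initial).
Round 2 — checking thresholds:
  Ben: 1 of 4 neighbours < 2, holds.
  Ivy: 1 of 3 neighbours ≥ 1, votes yes.
  Kai: 1 of 4 neighbours < 4, holds.
Round 3 — checking thresholds:
  Ben: 2 of 4 neighbours ≥ 2, votes yes.
  Kai: 2 of 4 neighbours < 4, holds.
Round 4 — no new yes votes; cascade stops.

Ben, Ivy, Mo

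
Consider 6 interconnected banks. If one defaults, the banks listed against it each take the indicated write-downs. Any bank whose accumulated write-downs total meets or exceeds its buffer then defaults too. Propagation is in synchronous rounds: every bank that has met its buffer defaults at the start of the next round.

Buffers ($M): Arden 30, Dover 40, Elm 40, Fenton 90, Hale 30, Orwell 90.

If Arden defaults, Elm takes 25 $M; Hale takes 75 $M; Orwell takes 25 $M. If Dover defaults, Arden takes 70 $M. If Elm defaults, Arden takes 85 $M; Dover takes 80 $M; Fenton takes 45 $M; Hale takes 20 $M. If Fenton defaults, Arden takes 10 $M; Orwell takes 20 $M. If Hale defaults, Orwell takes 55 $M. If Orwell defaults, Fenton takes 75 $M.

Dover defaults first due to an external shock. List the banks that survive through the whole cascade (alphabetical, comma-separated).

Elm, Fenton, Orwell

Round 1 — Dover defaults (initial).
  Arden: +70 → 70 ≥ 30
Round 2 — Arden defaults.
  Elm: +25 → 25 < 40
  Hale: +75 → 75 ≥ 30
  Orwell: +25 → 25 < 90
Round 3 — Hale defaults.
  Orwell: +55 → 80 < 90
No further defaults.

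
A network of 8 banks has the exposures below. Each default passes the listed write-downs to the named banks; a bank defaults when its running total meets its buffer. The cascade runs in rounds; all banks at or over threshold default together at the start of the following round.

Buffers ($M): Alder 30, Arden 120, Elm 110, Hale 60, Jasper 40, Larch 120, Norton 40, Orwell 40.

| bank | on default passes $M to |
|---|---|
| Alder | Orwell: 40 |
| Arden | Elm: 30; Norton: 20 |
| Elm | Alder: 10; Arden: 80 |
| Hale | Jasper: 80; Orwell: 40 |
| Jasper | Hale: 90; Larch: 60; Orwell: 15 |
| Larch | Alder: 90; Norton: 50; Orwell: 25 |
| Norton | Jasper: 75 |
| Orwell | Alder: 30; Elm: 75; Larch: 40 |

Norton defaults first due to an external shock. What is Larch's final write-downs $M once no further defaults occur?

Round 1 — Norton defaults (initial).
  Jasper: +75 → 75 ≥ 40
Round 2 — Jasper defaults.
  Hale: +90 → 90 ≥ 60
  Larch: +60 → 60 < 120
  Orwell: +15 → 15 < 40
Round 3 — Hale defaults.
  Orwell: +40 → 55 ≥ 40
Round 4 — Orwell defaults.
  Alder: +30 → 30 ≥ 30
  Elm: +75 → 75 < 110
  Larch: +40 → 100 < 120
Round 5 — Alder defaults.
No further defaults.

100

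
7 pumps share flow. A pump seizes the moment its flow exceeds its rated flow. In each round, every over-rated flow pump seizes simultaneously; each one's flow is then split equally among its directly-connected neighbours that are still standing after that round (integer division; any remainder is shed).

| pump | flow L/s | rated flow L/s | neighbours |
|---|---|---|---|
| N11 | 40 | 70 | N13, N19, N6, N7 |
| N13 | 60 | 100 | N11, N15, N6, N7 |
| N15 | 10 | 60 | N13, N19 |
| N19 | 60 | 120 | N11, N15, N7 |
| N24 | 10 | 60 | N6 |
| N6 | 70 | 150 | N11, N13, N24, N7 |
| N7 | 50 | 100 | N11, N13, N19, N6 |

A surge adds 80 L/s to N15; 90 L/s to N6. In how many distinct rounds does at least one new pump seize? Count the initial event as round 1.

3

Round 1 — N15 at 90 > 60; N6 at 160 > 150. N15, N6 seize.
  N15 sheds 90 L/s to N13, N19: 45 each.
    N13: 60+45 = 105 > 100
    N19: 60+45 = 105 ≤ 120
  N6 sheds 160 L/s to N11, N13, N24, N7: 40 each.
    N11: 40+40 = 80 > 70
    N13: 105+40 = 145 > 100
    N24: 10+40 = 50 ≤ 60
    N7: 50+40 = 90 ≤ 100
Round 2 — N11, N13 seize.
  N11 sheds 80 L/s to N19, N7: 40 each.
    N19: 105+40 = 145 > 120
    N7: 90+40 = 130 > 100
  N13 sheds 145 L/s to N7: 145 each.
    N7: 130+145 = 275 > 100
Round 3 — N19, N7 seize.
  N19 sheds 145 L/s: no online neighbours, lost.
  N7 sheds 275 L/s: no online neighbours, lost.
No further seizures.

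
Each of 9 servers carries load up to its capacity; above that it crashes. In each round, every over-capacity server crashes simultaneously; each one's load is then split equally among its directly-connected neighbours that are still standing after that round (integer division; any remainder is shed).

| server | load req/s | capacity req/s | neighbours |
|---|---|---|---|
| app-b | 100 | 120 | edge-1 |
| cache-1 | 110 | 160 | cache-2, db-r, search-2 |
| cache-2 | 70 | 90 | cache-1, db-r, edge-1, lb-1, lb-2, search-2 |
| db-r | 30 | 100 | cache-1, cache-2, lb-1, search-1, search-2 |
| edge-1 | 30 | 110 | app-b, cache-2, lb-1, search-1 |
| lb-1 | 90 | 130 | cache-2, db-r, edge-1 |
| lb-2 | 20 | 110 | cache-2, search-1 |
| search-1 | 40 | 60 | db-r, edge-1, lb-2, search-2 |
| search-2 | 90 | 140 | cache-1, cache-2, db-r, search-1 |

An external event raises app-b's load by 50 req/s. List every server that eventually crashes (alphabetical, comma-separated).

Round 1 — app-b at 150 > 120. app-b crashes.
  app-b sheds 150 req/s to edge-1: 150 each.
    edge-1: 30+150 = 180 > 110
Round 2 — edge-1 crashes.
  edge-1 sheds 180 req/s to cache-2, lb-1, search-1: 60 each.
    cache-2: 70+60 = 130 > 90
    lb-1: 90+60 = 150 > 130
    search-1: 40+60 = 100 > 60
Round 3 — cache-2, lb-1, search-1 crash.
  cache-2 sheds 130 req/s to cache-1, db-r, lb-2, search-2: 32 each (2 lost).
    cache-1: 110+32 = 142 ≤ 160
    db-r: 30+32 = 62 ≤ 100
    lb-2: 20+32 = 52 ≤ 110
    search-2: 90+32 = 122 ≤ 140
  lb-1 sheds 150 req/s to db-r: 150 each.
    db-r: 62+150 = 212 > 100
  search-1 sheds 100 req/s to db-r, lb-2, search-2: 33 each (1 lost).
    db-r: 212+33 = 245 > 100
    lb-2: 52+33 = 85 ≤ 110
    search-2: 122+33 = 155 > 140
Round 4 — db-r, search-2 crash.
  db-r sheds 245 req/s to cache-1: 245 each.
    cache-1: 142+245 = 387 > 160
  search-2 sheds 155 req/s to cache-1: 155 each.
    cache-1: 387+155 = 542 > 160
Round 5 — cache-1 crashes.
  cache-1 sheds 542 req/s: no online neighbours, lost.
No further crashes.

app-b, cache-1, cache-2, db-r, edge-1, lb-1, search-1, search-2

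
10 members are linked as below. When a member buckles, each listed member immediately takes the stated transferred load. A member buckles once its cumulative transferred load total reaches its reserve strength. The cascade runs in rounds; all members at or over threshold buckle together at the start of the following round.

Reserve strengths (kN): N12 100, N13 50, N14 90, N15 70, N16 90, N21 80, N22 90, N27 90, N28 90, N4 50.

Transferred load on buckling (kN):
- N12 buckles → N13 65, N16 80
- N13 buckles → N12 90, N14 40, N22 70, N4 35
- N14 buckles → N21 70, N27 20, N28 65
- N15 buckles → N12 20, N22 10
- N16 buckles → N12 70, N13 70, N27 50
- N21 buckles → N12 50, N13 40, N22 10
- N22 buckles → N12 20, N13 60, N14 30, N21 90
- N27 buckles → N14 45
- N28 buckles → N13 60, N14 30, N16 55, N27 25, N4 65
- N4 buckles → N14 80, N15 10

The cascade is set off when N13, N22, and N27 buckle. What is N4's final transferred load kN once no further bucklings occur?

35

Round 1 — N13, N22, N27 buckle (initial).
  N12: +90+20 → 110 ≥ 100
  N14: +40+30+45 → 115 ≥ 90
  N21: +90 → 90 ≥ 80
  N4: +35 → 35 < 50
Round 2 — N12, N14, N21 buckle.
  N16: +80 → 80 < 90
  N28: +65 → 65 < 90
No further bucklings.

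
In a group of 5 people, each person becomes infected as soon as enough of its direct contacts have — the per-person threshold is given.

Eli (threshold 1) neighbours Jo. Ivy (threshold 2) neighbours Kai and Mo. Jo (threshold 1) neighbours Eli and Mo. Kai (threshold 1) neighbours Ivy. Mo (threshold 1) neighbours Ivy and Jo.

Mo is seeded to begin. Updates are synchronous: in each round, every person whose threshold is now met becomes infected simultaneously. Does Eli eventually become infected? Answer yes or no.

Round 1 — Mo becomes infected (initial).
Round 2 — checking thresholds:
  Ivy: 1 of 2 neighbours < 2, not yet.
  Jo: 1 of 2 neighbours ≥ 1, becomes infected.
Round 3 — checking thresholds:
  Eli: 1 of 1 neighbours ≥ 1, becomes infected.
  Ivy: 1 of 2 neighbours < 2, not yet.
Round 4 — no new infections; cascade stops.

yes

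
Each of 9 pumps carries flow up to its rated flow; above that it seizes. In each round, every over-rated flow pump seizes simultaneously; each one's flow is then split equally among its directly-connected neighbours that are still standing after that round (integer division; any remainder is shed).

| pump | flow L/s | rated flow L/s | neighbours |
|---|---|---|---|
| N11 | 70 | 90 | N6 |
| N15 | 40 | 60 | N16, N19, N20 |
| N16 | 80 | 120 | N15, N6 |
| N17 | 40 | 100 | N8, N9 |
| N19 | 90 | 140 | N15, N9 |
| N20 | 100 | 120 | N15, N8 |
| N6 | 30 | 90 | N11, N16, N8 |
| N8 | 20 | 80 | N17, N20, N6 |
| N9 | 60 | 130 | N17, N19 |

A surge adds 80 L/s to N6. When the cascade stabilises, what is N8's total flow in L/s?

Round 1 — N6 at 110 > 90. N6 seizes.
  N6 sheds 110 L/s to N11, N16, N8: 36 each (2 lost).
    N11: 70+36 = 106 > 90
    N16: 80+36 = 116 ≤ 120
    N8: 20+36 = 56 ≤ 80
Round 2 — N11 seizes.
  N11 sheds 106 L/s: no online neighbours, lost.
No further seizures.

56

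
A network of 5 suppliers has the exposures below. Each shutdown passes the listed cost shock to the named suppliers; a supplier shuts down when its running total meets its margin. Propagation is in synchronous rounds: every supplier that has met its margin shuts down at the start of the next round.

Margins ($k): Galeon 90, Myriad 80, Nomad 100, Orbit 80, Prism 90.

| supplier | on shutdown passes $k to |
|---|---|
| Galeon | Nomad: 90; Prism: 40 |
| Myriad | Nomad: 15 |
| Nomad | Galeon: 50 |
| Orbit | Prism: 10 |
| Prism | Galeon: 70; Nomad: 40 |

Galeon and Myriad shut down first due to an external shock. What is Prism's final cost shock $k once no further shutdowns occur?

40

Round 1 — Galeon, Myriad shut down (initial).
  Nomad: +90+15 → 105 ≥ 100
  Prism: +40 → 40 < 90
Round 2 — Nomad shuts down.
No further shutdowns.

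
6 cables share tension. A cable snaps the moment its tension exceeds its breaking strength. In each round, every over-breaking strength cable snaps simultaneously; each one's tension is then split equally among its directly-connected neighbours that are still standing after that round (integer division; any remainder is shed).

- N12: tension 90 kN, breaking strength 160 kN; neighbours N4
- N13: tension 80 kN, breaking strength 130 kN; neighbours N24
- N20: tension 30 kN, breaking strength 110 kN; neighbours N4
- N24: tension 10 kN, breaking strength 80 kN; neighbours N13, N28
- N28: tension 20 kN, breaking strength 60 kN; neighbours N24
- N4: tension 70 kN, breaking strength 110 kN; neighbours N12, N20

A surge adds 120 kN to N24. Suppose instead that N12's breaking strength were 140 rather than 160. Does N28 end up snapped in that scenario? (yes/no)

yes

With N12's breaking strength at 140:
Round 1 — N24 at 130 > 80. N24 snaps.
  N24 sheds 130 kN to N13, N28: 65 each.
    N13: 80+65 = 145 > 130
    N28: 20+65 = 85 > 60
Round 2 — N13, N28 snap.
  N13 sheds 145 kN: no online neighbours, lost.
  N28 sheds 85 kN: no online neighbours, lost.
No further breaks.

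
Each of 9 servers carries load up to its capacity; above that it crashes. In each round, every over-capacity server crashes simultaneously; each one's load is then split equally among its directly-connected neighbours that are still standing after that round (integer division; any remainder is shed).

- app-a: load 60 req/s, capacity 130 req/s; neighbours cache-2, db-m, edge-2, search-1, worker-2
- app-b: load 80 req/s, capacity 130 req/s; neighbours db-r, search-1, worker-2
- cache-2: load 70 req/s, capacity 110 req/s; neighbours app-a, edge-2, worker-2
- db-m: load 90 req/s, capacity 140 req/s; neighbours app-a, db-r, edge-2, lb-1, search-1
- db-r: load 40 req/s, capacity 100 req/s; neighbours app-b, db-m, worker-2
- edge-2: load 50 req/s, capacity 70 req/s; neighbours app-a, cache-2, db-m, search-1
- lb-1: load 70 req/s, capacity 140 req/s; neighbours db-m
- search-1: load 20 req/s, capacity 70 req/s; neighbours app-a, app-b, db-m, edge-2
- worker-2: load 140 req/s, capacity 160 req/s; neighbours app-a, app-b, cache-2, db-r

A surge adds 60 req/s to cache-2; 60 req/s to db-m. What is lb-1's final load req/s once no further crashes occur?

Round 1 — cache-2 at 130 > 110; db-m at 150 > 140. cache-2, db-m crash.
  cache-2 sheds 130 req/s to app-a, edge-2, worker-2: 43 each (1 lost).
    app-a: 60+43 = 103 ≤ 130
    edge-2: 50+43 = 93 > 70
    worker-2: 140+43 = 183 > 160
  db-m sheds 150 req/s to app-a, db-r, edge-2, lb-1, search-1: 30 each.
    app-a: 103+30 = 133 > 130
    db-r: 40+30 = 70 ≤ 100
    edge-2: 93+30 = 123 > 70
    lb-1: 70+30 = 100 ≤ 140
    search-1: 20+30 = 50 ≤ 70
Round 2 — app-a, edge-2, worker-2 crash.
  app-a sheds 133 req/s to search-1: 133 each.
    search-1: 50+133 = 183 > 70
  edge-2 sheds 123 req/s to search-1: 123 each.
    search-1: 183+123 = 306 > 70
  worker-2 sheds 183 req/s to app-b, db-r: 91 each (1 lost).
    app-b: 80+91 = 171 > 130
    db-r: 70+91 = 161 > 100
Round 3 — app-b, db-r, search-1 crash.
  app-b sheds 171 req/s: no online neighbours, lost.
  db-r sheds 161 req/s: no online neighbours, lost.
  search-1 sheds 306 req/s: no online neighbours, lost.
No further crashes.

100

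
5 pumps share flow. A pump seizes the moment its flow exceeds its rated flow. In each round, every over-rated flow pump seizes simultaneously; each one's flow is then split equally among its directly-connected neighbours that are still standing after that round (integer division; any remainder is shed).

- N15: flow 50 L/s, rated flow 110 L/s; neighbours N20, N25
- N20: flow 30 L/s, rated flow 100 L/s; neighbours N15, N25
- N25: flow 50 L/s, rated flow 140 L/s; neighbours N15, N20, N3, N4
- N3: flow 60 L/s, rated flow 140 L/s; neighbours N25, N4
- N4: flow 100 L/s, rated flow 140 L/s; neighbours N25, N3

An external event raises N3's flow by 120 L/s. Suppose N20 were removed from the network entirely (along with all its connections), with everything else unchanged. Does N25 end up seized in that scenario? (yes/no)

With N20 removed:
Round 1 — N3 at 180 > 140. N3 seizes.
  N3 sheds 180 L/s to N25, N4: 90 each.
    N25: 50+90 = 140 ≤ 140
    N4: 100+90 = 190 > 140
Round 2 — N4 seizes.
  N4 sheds 190 L/s to N25: 190 each.
    N25: 140+190 = 330 > 140
Round 3 — N25 seizes.
  N25 sheds 330 L/s to N15: 330 each.
    N15: 50+330 = 380 > 110
Round 4 — N15 seizes.
  N15 sheds 380 L/s: no online neighbours, lost.
No further seizures.

yes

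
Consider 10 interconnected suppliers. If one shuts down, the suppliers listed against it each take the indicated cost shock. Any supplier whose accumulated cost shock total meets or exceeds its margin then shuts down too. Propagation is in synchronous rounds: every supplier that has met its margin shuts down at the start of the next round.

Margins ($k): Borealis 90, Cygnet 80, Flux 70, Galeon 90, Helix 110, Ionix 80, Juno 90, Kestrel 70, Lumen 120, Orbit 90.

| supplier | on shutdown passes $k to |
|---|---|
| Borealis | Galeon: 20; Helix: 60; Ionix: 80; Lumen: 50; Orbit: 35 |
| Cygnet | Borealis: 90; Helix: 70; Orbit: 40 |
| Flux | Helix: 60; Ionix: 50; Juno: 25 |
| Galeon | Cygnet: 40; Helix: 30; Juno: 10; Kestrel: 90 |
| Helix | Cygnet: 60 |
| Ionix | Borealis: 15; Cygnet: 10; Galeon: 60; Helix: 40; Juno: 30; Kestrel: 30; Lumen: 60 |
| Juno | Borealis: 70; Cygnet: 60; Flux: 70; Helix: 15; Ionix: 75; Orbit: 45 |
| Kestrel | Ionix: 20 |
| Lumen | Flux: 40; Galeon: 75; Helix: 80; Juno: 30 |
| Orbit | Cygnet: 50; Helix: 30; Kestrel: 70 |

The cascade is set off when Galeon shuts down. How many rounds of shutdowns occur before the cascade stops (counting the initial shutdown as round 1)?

Round 1 — Galeon shuts down (initial).
  Cygnet: +40 → 40 < 80
  Helix: +30 → 30 < 110
  Juno: +10 → 10 < 90
  Kestrel: +90 → 90 ≥ 70
Round 2 — Kestrel shuts down.
  Ionix: +20 → 20 < 80
No further shutdowns.

2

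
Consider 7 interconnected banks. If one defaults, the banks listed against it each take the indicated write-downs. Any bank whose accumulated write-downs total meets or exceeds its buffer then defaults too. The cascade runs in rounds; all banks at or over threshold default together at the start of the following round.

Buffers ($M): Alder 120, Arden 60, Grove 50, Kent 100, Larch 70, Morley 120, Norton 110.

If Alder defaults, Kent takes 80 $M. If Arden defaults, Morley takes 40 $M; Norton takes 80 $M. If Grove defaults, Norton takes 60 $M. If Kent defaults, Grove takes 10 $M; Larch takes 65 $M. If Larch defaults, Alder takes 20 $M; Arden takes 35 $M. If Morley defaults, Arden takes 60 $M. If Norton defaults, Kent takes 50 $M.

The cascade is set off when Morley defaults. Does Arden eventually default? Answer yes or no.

Round 1 — Morley defaults (initial).
  Arden: +60 → 60 ≥ 60
Round 2 — Arden defaults.
  Norton: +80 → 80 < 110
No further defaults.

yes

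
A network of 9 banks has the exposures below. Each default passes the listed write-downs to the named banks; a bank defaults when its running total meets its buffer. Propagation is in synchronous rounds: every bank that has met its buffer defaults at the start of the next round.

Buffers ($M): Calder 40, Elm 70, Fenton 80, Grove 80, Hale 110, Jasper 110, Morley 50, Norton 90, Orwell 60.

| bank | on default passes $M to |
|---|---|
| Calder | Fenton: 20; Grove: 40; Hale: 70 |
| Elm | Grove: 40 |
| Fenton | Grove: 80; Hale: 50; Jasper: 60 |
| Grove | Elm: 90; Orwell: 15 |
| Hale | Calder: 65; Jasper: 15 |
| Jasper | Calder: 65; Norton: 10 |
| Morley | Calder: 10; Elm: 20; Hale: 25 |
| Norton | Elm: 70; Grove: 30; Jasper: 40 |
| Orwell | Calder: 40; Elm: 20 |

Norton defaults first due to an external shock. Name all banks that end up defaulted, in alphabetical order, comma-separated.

Round 1 — Norton defaults (initial).
  Elm: +70 → 70 ≥ 70
  Grove: +30 → 30 < 80
  Jasper: +40 → 40 < 110
Round 2 — Elm defaults.
  Grove: +40 → 70 < 80
No further defaults.

Elm, Norton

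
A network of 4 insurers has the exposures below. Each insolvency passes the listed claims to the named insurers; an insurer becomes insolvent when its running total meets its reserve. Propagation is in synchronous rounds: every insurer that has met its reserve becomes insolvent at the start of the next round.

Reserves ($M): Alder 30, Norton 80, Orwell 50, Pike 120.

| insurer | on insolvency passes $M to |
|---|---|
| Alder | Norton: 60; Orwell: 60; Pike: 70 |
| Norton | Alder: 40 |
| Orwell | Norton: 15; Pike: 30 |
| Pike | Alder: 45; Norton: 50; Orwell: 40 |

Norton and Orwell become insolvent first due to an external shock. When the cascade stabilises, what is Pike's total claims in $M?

Round 1 — Norton, Orwell become insolvent (initial).
  Alder: +40 → 40 ≥ 30
  Pike: +30 → 30 < 120
Round 2 — Alder becomes insolvent.
  Pike: +70 → 100 < 120
No further insolvencies.

100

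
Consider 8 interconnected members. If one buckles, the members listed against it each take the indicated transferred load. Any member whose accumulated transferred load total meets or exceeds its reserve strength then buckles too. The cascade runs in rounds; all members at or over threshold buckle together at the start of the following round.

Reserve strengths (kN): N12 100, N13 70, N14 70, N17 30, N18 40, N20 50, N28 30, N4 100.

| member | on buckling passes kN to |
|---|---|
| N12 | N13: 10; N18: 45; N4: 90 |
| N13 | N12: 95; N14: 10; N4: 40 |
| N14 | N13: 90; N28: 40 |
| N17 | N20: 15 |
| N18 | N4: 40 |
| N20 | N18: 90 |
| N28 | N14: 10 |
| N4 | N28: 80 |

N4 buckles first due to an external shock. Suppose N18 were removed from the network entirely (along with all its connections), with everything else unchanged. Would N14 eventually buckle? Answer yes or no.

With N18 removed:
Round 1 — N4 buckles (initial).
  N28: +80 → 80 ≥ 30
Round 2 — N28 buckles.
  N14: +10 → 10 < 70
No further bucklings.

no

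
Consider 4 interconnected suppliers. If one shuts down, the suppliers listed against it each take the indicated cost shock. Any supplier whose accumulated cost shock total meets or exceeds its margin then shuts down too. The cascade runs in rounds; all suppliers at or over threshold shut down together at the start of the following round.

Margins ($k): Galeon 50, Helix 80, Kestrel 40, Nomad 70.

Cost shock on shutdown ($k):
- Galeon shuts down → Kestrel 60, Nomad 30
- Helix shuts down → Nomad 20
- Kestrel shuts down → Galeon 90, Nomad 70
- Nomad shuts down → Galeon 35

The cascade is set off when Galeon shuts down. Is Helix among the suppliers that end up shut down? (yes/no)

no

Round 1 — Galeon shuts down (initial).
  Kestrel: +60 → 60 ≥ 40
  Nomad: +30 → 30 < 70
Round 2 — Kestrel shuts down.
  Nomad: +70 → 100 ≥ 70
Round 3 — Nomad shuts down.
No further shutdowns.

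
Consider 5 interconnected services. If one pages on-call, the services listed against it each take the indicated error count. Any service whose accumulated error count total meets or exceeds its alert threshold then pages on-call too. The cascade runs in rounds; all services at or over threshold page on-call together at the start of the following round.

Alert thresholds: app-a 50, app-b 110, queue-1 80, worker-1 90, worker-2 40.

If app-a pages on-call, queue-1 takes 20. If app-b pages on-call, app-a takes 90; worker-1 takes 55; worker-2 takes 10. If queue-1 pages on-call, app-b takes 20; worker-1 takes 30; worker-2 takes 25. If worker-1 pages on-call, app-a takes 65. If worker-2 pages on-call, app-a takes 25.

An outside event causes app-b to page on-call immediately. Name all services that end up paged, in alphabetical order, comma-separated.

app-a, app-b

Round 1 — app-b pages on-call (initial).
  app-a: +90 → 90 ≥ 50
  worker-1: +55 → 55 < 90
  worker-2: +10 → 10 < 40
Round 2 — app-a pages on-call.
  queue-1: +20 → 20 < 80
No further pages.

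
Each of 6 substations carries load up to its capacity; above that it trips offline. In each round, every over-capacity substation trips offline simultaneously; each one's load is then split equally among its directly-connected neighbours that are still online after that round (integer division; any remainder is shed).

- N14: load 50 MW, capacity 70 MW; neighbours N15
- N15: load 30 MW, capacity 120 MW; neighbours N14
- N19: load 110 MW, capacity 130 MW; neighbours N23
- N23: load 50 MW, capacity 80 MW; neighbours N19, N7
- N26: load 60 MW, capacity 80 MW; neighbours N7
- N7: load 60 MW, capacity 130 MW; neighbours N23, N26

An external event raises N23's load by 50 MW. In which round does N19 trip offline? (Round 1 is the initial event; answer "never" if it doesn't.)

2

Round 1 — N23 at 100 > 80. N23 trips offline.
  N23 sheds 100 MW to N19, N7: 50 each.
    N19: 110+50 = 160 > 130
    N7: 60+50 = 110 ≤ 130
Round 2 — N19 trips offline.
  N19 sheds 160 MW: no online neighbours, lost.
No further trips.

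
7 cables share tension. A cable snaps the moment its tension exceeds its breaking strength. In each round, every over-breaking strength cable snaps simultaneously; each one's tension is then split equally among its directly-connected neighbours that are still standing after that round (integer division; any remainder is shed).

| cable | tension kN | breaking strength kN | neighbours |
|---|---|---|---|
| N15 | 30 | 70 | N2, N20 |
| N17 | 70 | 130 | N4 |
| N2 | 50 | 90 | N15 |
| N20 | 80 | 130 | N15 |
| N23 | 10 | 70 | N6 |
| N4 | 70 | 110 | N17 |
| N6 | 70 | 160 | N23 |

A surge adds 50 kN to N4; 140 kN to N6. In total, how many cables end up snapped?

Round 1 — N4 at 120 > 110; N6 at 210 > 160. N4, N6 snap.
  N4 sheds 120 kN to N17: 120 each.
    N17: 70+120 = 190 > 130
  N6 sheds 210 kN to N23: 210 each.
    N23: 10+210 = 220 > 70
Round 2 — N17, N23 snap.
  N17 sheds 190 kN: no online neighbours, lost.
  N23 sheds 220 kN: no online neighbours, lost.
No further breaks.

4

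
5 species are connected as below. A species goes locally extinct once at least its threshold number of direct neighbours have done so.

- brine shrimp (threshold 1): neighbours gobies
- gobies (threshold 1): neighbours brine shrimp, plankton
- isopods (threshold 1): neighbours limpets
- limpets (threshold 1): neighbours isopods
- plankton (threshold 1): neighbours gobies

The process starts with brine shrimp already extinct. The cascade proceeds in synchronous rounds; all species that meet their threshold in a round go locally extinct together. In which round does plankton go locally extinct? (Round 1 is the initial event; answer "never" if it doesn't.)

Round 1 — brine shrimp goes locally extinct (initial).
Round 2 — checking thresholds:
  gobies: 1 of 2 neighbours ≥ 1, goes locally extinct.
Round 3 — checking thresholds:
  plankton: 1 of 1 neighbours ≥ 1, goes locally extinct.
Round 4 — no new extinctions; cascade stops.

3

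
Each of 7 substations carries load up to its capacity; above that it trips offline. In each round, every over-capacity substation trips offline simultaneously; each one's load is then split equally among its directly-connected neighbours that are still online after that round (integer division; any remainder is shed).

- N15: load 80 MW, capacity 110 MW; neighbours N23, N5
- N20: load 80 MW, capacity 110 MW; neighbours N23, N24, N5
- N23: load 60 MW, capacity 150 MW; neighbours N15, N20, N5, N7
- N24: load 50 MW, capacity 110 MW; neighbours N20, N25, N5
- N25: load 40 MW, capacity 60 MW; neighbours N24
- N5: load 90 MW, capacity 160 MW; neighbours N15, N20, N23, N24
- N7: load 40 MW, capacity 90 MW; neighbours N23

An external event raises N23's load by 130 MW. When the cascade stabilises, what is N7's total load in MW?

Round 1 — N23 at 190 > 150. N23 trips offline.
  N23 sheds 190 MW to N15, N20, N5, N7: 47 each (2 lost).
    N15: 80+47 = 127 > 110
    N20: 80+47 = 127 > 110
    N5: 90+47 = 137 ≤ 160
    N7: 40+47 = 87 ≤ 90
Round 2 — N15, N20 trip offline.
  N15 sheds 127 MW to N5: 127 each.
    N5: 137+127 = 264 > 160
  N20 sheds 127 MW to N24, N5: 63 each (1 lost).
    N24: 50+63 = 113 > 110
    N5: 264+63 = 327 > 160
Round 3 — N24, N5 trip offline.
  N24 sheds 113 MW to N25: 113 each.
    N25: 40+113 = 153 > 60
  N5 sheds 327 MW: no online neighbours, lost.
Round 4 — N25 trips offline.
  N25 sheds 153 MW: no online neighbours, lost.
No further trips.

87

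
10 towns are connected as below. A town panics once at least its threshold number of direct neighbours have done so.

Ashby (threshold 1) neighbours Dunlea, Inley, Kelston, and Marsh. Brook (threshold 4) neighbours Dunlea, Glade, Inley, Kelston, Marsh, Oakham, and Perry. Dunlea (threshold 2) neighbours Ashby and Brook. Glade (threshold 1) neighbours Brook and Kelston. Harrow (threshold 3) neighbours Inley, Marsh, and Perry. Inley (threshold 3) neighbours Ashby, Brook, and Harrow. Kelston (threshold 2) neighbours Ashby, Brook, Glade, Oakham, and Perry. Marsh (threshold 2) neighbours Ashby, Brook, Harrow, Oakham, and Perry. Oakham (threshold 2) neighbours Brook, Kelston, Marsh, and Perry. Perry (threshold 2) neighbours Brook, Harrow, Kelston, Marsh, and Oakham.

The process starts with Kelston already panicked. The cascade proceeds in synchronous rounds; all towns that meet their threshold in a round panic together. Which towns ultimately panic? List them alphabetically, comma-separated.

Ashby, Glade, Kelston

Round 1 — Kelston panics (initial).
Round 2 — checking thresholds:
  Ashby: 1 of 4 neighbours ≥ 1, panics.
  Brook: 1 of 7 neighbours < 4, below threshold.
  Glade: 1 of 2 neighbours ≥ 1, panics.
  Oakham: 1 of 4 neighbours < 2, below threshold.
  Perry: 1 of 5 neighbours < 2, below threshold.
Round 3 — no new panics; cascade stops.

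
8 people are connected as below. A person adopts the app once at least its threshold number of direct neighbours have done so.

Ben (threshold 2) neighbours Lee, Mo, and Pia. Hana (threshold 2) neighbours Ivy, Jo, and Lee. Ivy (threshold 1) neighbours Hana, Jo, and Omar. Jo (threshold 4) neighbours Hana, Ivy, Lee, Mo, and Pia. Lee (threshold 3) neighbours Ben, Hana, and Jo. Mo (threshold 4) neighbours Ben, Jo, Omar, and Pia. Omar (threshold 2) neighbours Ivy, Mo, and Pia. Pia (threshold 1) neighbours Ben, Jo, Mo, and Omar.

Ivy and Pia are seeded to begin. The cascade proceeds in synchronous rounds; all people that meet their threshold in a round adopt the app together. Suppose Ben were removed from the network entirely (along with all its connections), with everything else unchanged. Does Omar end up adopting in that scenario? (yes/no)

With Ben removed:
Round 1 — Ivy, Pia adopt the app (initial).
Round 2 — checking thresholds:
  Hana: 1 of 3 neighbours < 2, holds.
  Jo: 2 of 5 neighbours < 4, holds.
  Mo: 1 of 3 neighbours < 4, holds.
  Omar: 2 of 3 neighbours ≥ 2, adopts the app.
Round 3 — no new adoptions; cascade stops.

yes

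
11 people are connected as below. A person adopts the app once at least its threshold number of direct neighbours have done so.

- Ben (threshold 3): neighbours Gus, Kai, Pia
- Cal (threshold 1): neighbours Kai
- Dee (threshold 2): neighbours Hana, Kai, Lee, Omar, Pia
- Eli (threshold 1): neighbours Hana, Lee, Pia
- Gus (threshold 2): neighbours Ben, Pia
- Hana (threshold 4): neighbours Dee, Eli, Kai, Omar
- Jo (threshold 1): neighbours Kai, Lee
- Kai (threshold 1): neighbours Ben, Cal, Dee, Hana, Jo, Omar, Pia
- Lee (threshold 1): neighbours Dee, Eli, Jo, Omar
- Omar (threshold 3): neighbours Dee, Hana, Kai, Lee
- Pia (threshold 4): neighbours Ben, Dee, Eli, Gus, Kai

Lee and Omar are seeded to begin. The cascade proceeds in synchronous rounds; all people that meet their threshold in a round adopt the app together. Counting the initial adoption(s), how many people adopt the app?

8

Round 1 — Lee, Omar adopt the app (initial).
Round 2 — checking thresholds:
  Dee: 2 of 5 neighbours ≥ 2, adopts the app.
  Eli: 1 of 3 neighbours ≥ 1, adopts the app.
  Hana: 1 of 4 neighbours < 4, below threshold.
  Jo: 1 of 2 neighbours ≥ 1, adopts the app.
  Kai: 1 of 7 neighbours ≥ 1, adopts the app.
Round 3 — checking thresholds:
  Ben: 1 of 3 neighbours < 3, below threshold.
  Cal: 1 of 1 neighbours ≥ 1, adopts the app.
  Hana: 4 of 4 neighbours ≥ 4, adopts the app.
  Pia: 3 of 5 neighbours < 4, below threshold.
Round 4 — no new adoptions; cascade stops.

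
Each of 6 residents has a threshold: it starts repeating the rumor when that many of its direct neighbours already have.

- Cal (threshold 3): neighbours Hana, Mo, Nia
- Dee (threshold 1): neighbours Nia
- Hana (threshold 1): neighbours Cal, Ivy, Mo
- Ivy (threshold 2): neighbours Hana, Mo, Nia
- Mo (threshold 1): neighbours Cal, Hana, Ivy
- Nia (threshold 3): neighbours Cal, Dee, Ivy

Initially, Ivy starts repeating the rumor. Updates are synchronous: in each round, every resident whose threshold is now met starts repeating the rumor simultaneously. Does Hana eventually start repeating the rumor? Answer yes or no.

yes

Round 1 — Ivy starts repeating the rumor (initial).
Round 2 — checking thresholds:
  Hana: 1 of 3 neighbours ≥ 1, starts repeating the rumor.
  Mo: 1 of 3 neighbours ≥ 1, starts repeating the rumor.
  Nia: 1 of 3 neighbours < 3, below threshold.
Round 3 — no new spreads; cascade stops.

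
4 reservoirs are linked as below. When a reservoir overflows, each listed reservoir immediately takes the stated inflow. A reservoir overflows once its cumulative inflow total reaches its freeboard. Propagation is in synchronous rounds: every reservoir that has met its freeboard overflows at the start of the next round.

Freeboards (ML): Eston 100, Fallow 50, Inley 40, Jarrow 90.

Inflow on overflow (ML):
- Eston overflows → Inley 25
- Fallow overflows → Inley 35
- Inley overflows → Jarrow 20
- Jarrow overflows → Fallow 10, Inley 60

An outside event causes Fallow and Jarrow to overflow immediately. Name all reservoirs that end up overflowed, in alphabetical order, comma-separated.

Fallow, Inley, Jarrow

Round 1 — Fallow, Jarrow overflow (initial).
  Inley: +35+60 → 95 ≥ 40
Round 2 — Inley overflows.
No further overflows.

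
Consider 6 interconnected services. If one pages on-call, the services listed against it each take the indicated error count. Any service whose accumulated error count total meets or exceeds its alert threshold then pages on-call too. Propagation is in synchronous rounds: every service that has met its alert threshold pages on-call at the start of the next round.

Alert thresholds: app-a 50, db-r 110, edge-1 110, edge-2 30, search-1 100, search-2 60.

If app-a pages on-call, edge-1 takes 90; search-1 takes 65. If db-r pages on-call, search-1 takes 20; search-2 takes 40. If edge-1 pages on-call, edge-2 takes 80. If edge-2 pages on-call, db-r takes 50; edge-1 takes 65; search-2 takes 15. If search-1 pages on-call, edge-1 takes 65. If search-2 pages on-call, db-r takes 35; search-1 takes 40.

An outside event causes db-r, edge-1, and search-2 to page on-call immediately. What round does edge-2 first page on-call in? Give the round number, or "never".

2

Round 1 — db-r, edge-1, search-2 page on-call (initial).
  edge-2: +80 → 80 ≥ 30
  search-1: +20+40 → 60 < 100
Round 2 — edge-2 pages on-call.
No further pages.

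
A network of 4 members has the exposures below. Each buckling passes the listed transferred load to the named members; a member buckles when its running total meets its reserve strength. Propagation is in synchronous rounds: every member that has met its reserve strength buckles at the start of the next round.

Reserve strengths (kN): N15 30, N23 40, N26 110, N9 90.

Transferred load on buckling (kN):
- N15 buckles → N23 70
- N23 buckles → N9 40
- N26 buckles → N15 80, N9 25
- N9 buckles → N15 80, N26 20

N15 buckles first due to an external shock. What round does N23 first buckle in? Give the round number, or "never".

Round 1 — N15 buckles (initial).
  N23: +70 → 70 ≥ 40
Round 2 — N23 buckles.
  N9: +40 → 40 < 90
No further bucklings.

2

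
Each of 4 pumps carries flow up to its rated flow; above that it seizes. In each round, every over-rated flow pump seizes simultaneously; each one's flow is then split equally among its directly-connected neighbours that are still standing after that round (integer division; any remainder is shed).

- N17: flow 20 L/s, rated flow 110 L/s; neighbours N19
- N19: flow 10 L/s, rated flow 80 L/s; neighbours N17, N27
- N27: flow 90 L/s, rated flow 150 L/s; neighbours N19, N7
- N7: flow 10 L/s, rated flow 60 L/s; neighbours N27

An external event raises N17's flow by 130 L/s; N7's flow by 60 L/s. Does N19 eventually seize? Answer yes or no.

yes

Round 1 — N17 at 150 > 110; N7 at 70 > 60. N17, N7 seize.
  N17 sheds 150 L/s to N19: 150 each.
    N19: 10+150 = 160 > 80
  N7 sheds 70 L/s to N27: 70 each.
    N27: 90+70 = 160 > 150
Round 2 — N19, N27 seize.
  N19 sheds 160 L/s: no online neighbours, lost.
  N27 sheds 160 L/s: no online neighbours, lost.
No further seizures.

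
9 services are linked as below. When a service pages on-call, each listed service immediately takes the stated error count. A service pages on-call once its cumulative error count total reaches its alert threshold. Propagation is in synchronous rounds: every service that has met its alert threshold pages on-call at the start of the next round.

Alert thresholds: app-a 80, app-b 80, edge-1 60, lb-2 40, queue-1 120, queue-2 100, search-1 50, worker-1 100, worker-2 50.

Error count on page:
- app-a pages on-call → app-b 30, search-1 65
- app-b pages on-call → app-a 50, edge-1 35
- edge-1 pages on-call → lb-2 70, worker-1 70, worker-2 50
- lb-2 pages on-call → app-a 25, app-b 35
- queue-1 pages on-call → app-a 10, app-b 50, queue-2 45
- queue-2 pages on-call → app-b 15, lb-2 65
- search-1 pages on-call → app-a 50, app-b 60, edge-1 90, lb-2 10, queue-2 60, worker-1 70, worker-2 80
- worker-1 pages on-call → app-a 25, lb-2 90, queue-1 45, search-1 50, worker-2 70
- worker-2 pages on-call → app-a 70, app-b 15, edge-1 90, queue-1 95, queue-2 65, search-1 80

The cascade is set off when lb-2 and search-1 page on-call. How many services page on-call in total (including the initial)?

Round 1 — lb-2, search-1 page on-call (initial).
  app-a: +25+50 → 75 < 80
  app-b: +35+60 → 95 ≥ 80
  edge-1: +90 → 90 ≥ 60
  queue-2: +60 → 60 < 100
  worker-1: +70 → 70 < 100
  worker-2: +80 → 80 ≥ 50
Round 2 — app-b, edge-1, worker-2 page on-call.
  app-a: +50+70 → 195 ≥ 80
  queue-1: +95 → 95 < 120
  queue-2: +65 → 125 ≥ 100
  worker-1: +70 → 140 ≥ 100
Round 3 — app-a, queue-2, worker-1 page on-call.
  queue-1: +45 → 140 ≥ 120
Round 4 — queue-1 pages on-call.
No further pages.

9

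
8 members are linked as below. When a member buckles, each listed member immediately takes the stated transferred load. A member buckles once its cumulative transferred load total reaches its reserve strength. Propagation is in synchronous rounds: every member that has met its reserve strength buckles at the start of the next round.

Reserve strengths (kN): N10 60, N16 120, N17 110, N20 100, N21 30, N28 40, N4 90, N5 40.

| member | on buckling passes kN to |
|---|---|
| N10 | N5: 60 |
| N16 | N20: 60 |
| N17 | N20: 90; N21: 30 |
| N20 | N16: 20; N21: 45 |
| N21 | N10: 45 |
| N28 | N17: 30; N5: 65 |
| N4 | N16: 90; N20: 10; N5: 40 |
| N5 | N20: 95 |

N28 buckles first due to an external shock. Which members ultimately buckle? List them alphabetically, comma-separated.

N28, N5

Round 1 — N28 buckles (initial).
  N17: +30 → 30 < 110
  N5: +65 → 65 ≥ 40
Round 2 — N5 buckles.
  N20: +95 → 95 < 100
No further bucklings.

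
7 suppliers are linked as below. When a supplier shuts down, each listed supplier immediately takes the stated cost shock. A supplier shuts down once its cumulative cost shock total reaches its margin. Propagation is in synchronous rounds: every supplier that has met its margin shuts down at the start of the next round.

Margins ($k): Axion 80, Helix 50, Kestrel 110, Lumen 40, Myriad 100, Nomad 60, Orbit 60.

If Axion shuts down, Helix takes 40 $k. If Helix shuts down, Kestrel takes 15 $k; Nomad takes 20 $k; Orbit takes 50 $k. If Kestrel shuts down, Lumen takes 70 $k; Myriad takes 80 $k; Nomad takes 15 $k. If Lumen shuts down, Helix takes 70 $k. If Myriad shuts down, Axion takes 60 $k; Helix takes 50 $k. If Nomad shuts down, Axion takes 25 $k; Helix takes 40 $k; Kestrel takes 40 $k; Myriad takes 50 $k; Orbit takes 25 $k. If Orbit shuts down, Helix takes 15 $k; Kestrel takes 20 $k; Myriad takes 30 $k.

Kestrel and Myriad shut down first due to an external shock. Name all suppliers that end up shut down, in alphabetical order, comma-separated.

Helix, Kestrel, Lumen, Myriad

Round 1 — Kestrel, Myriad shut down (initial).
  Axion: +60 → 60 < 80
  Helix: +50 → 50 ≥ 50
  Lumen: +70 → 70 ≥ 40
  Nomad: +15 → 15 < 60
Round 2 — Helix, Lumen shut down.
  Nomad: +20 → 35 < 60
  Orbit: +50 → 50 < 60
No further shutdowns.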